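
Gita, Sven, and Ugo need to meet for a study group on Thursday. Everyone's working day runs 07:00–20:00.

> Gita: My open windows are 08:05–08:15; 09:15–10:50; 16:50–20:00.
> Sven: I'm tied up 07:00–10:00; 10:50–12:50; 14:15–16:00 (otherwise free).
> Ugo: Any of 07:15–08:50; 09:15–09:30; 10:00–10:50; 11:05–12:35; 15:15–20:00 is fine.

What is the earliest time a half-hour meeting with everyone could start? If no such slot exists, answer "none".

10:00

Gita free: 08:05-08:15, 09:15-10:50, 16:50-20:00.
Sven free: 10:00-10:50, 12:50-14:15, 16:00-20:00 (invert busy blocks within the working day).
Ugo free: 07:15-08:50, 09:15-09:30, 10:00-10:50, 11:05-12:35, 15:15-20:00.
Gita ∩ Sven: 10:00-10:50, 16:50-20:00.
Gita ∩ Sven ∩ Ugo: 10:00-10:50, 16:50-20:00.
So the common availability across everyone is 10:00-10:50, 16:50-20:00.
The first common window of at least 30 minutes is 10:00-10:50, so the earliest start is 10:00.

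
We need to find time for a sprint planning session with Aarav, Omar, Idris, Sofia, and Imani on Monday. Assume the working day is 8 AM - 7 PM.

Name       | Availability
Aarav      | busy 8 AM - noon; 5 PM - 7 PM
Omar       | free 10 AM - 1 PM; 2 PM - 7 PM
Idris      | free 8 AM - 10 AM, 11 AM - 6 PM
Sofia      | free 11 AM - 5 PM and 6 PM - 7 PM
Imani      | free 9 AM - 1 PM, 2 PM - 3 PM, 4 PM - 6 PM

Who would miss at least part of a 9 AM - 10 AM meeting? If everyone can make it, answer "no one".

Aarav, Omar, Sofia

Aarav free: 12:00-17:00 (invert busy blocks within the working day).
Omar free: 10:00-13:00, 14:00-19:00.
Idris free: 08:00-10:00, 11:00-18:00.
Sofia free: 11:00-17:00, 18:00-19:00.
Imani free: 09:00-13:00, 14:00-15:00, 16:00-18:00.
Aarav: not fully free for 09:00-10:00. Omar: not fully free for 09:00-10:00. Idris: free for 09:00-10:00. Sofia: not fully free for 09:00-10:00. Imani: free for 09:00-10:00.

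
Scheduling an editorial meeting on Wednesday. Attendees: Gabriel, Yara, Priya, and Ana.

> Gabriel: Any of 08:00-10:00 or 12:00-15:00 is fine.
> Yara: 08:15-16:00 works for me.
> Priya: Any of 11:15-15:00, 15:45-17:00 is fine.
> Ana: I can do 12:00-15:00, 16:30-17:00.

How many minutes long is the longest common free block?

Gabriel ∩ Yara: 08:15-10:00, 12:00-15:00.
Gabriel ∩ Yara ∩ Priya: 12:00-15:00.
Gabriel ∩ Yara ∩ Priya ∩ Ana: 12:00-15:00.
Those are the intersection windows.
The longest is 12:00-15:00 at 180 minutes.

180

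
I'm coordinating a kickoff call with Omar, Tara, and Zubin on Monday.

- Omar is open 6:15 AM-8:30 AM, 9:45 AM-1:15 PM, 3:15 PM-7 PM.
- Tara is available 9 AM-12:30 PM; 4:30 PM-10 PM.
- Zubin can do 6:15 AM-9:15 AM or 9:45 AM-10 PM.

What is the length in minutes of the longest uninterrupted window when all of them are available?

Omar ∩ Tara: 09:45-12:30, 16:30-19:00.
Omar ∩ Tara ∩ Zubin: 09:45-12:30, 16:30-19:00.
So the common availability across everyone is 09:45-12:30, 16:30-19:00.
The longest is 09:45-12:30 at 165 minutes.

165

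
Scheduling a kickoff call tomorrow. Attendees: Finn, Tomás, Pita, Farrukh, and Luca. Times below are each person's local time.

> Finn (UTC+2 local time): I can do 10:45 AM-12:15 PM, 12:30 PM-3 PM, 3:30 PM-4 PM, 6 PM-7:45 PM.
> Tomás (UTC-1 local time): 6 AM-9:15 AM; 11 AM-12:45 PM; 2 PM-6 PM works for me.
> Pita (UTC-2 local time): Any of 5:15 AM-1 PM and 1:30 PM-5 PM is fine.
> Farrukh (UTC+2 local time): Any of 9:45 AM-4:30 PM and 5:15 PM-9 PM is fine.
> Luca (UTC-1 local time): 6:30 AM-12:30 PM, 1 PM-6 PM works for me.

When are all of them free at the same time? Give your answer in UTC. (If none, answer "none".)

Finn in UTC: 08:45-10:15, 10:30-13:00, 13:30-14:00, 16:00-17:45 (subtract 2h to convert from UTC+2).
Tomás in UTC: 07:00-10:15, 12:00-13:45, 15:00-19:00 (add 1h to convert from UTC-1).
Pita in UTC: 07:15-15:00, 15:30-19:00 (add 2h to convert from UTC-2).
Farrukh in UTC: 07:45-14:30, 15:15-19:00 (subtract 2h to convert from UTC+2).
Luca in UTC: 07:30-13:30, 14:00-19:00 (add 1h to convert from UTC-1).
Finn ∩ Tomás: 08:45-10:15, 12:00-13:00, 13:30-13:45, 16:00-17:45.
Finn ∩ Tomás ∩ Pita: 08:45-10:15, 12:00-13:00, 13:30-13:45, 16:00-17:45.
Finn ∩ Tomás ∩ Pita ∩ Farrukh: 08:45-10:15, 12:00-13:00, 13:30-13:45, 16:00-17:45.
Finn ∩ Tomás ∩ Pita ∩ Farrukh ∩ Luca: 08:45-10:15, 12:00-13:00, 16:00-17:45.
So the common availability across everyone is 08:45-10:15, 12:00-13:00, 16:00-17:45.

08:45-10:15, 12:00-13:00, 16:00-17:45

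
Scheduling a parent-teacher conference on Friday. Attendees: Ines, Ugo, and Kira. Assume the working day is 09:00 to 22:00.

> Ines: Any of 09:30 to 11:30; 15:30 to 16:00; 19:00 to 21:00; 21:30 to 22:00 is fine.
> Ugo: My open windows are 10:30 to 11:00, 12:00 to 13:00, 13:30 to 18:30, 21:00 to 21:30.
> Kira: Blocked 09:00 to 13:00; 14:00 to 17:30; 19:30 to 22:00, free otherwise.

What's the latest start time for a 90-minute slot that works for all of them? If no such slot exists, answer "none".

Ines free: 09:30-11:30, 15:30-16:00, 19:00-21:00, 21:30-22:00.
Ugo free: 10:30-11:00, 12:00-13:00, 13:30-18:30, 21:00-21:30.
Kira free: 13:00-14:00, 17:30-19:30 (invert busy blocks within the working day).
Ines ∩ Ugo: 10:30-11:00, 15:30-16:00.
Ines ∩ Ugo ∩ Kira: ∅.
There is no time when everyone is free.
No common window is at least 90 minutes long.

none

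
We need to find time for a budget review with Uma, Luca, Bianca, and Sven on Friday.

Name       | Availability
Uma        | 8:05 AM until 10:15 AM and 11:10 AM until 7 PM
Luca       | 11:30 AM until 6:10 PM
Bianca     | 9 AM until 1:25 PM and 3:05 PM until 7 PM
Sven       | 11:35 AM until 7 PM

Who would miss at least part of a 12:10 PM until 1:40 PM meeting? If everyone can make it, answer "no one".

Uma: free for 12:10-13:40. Luca: free for 12:10-13:40. Bianca: not fully free for 12:10-13:40. Sven: free for 12:10-13:40.

Bianca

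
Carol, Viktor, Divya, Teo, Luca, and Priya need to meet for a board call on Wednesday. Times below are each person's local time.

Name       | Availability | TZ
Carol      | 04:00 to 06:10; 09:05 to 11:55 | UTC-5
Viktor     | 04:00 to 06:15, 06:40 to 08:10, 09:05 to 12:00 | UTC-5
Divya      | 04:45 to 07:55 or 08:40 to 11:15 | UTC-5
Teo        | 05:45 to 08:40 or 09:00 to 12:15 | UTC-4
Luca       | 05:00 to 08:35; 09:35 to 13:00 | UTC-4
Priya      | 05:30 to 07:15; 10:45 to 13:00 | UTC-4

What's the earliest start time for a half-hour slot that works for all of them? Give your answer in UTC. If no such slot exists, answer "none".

Carol in UTC: 09:00-11:10, 14:05-16:55 (add 5h to convert from UTC-5).
Viktor in UTC: 09:00-11:15, 11:40-13:10, 14:05-17:00 (add 5h to convert from UTC-5).
Divya in UTC: 09:45-12:55, 13:40-16:15 (add 5h to convert from UTC-5).
Teo in UTC: 09:45-12:40, 13:00-16:15 (add 4h to convert from UTC-4).
Luca in UTC: 09:00-12:35, 13:35-17:00 (add 4h to convert from UTC-4).
Priya in UTC: 09:30-11:15, 14:45-17:00 (add 4h to convert from UTC-4).
Carol ∩ Viktor: 09:00-11:10, 14:05-16:55.
Carol ∩ Viktor ∩ Divya: 09:45-11:10, 14:05-16:15.
Carol ∩ Viktor ∩ Divya ∩ Teo: 09:45-11:10, 14:05-16:15.
Carol ∩ Viktor ∩ Divya ∩ Teo ∩ Luca: 09:45-11:10, 14:05-16:15.
Carol ∩ Viktor ∩ Divya ∩ Teo ∩ Luca ∩ Priya: 09:45-11:10, 14:45-16:15.
Those are the intersection windows.
The first common window of at least 30 minutes is 09:45-11:10, so the earliest start is 09:45.

09:45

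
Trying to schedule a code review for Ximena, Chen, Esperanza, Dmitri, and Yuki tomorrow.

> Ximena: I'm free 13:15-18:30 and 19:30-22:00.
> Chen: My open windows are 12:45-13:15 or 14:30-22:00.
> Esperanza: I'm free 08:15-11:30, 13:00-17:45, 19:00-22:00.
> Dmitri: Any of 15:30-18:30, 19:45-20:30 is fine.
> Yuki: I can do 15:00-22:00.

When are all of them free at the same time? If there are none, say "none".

Ximena ∩ Chen: 14:30-18:30, 19:30-22:00.
Ximena ∩ Chen ∩ Esperanza: 14:30-17:45, 19:30-22:00.
Ximena ∩ Chen ∩ Esperanza ∩ Dmitri: 15:30-17:45, 19:45-20:30.
Ximena ∩ Chen ∩ Esperanza ∩ Dmitri ∩ Yuki: 15:30-17:45, 19:45-20:30.

15:30-17:45, 19:45-20:30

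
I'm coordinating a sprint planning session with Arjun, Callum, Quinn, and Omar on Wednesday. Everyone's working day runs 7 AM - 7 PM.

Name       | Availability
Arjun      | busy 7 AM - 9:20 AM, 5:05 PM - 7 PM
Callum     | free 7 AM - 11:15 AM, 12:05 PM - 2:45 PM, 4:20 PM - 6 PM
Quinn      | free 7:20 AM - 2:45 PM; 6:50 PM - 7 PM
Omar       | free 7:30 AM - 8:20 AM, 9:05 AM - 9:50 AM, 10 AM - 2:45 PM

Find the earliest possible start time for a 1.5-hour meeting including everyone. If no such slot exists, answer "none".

12:05

Arjun free: 09:20-17:05 (invert busy blocks within the working day).
Callum free: 07:00-11:15, 12:05-14:45, 16:20-18:00.
Quinn free: 07:20-14:45, 18:50-19:00.
Omar free: 07:30-08:20, 09:05-09:50, 10:00-14:45.
Arjun ∩ Callum: 09:20-11:15, 12:05-14:45, 16:20-17:05.
Arjun ∩ Callum ∩ Quinn: 09:20-11:15, 12:05-14:45.
Arjun ∩ Callum ∩ Quinn ∩ Omar: 09:20-09:50, 10:00-11:15, 12:05-14:45.
The first common window of at least 90 minutes is 12:05-14:45, so the earliest start is 12:05.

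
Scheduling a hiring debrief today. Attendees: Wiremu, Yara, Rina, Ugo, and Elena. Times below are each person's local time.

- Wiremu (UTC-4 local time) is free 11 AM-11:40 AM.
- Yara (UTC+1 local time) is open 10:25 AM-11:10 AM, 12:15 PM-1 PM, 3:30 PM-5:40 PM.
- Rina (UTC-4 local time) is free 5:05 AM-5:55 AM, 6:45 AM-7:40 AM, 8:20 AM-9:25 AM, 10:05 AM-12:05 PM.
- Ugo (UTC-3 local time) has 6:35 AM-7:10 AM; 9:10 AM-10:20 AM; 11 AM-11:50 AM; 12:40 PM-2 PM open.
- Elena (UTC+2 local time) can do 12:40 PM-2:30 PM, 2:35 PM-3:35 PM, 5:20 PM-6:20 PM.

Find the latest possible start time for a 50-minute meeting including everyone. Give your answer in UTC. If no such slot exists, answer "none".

Wiremu in UTC: 15:00-15:40 (add 4h to convert from UTC-4).
Yara in UTC: 09:25-10:10, 11:15-12:00, 14:30-16:40 (subtract 1h to convert from UTC+1).
Rina in UTC: 09:05-09:55, 10:45-11:40, 12:20-13:25, 14:05-16:05 (add 4h to convert from UTC-4).
Ugo in UTC: 09:35-10:10, 12:10-13:20, 14:00-14:50, 15:40-17:00 (add 3h to convert from UTC-3).
Elena in UTC: 10:40-12:30, 12:35-13:35, 15:20-16:20 (subtract 2h to convert from UTC+2).
Wiremu ∩ Yara: 15:00-15:40.
Wiremu ∩ Yara ∩ Rina: 15:00-15:40.
Wiremu ∩ Yara ∩ Rina ∩ Ugo: ∅.
Wiremu ∩ Yara ∩ Rina ∩ Ugo ∩ Elena: ∅.
There is no time when everyone is free.
No common window is at least 50 minutes long.

none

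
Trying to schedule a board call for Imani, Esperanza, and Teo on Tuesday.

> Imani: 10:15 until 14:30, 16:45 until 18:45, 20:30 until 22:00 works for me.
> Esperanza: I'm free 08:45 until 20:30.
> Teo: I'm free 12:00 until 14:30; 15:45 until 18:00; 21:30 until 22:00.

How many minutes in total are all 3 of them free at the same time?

Imani ∩ Esperanza: 10:15-14:30, 16:45-18:45.
Imani ∩ Esperanza ∩ Teo: 12:00-14:30, 16:45-18:00.
Summing the common windows: 150 + 75 = 225 minutes.

225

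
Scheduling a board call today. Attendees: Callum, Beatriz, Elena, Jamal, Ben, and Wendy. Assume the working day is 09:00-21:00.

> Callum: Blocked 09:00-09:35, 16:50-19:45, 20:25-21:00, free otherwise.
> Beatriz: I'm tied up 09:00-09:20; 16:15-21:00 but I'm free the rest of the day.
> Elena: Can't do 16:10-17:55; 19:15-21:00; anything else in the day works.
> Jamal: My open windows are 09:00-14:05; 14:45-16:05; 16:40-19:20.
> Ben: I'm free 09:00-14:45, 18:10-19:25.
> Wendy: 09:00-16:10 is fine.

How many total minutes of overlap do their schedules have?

Callum free: 09:35-16:50, 19:45-20:25 (invert busy blocks within the working day).
Beatriz free: 09:20-16:15 (invert busy blocks within the working day).
Elena free: 09:00-16:10, 17:55-19:15 (invert busy blocks within the working day).
Jamal free: 09:00-14:05, 14:45-16:05, 16:40-19:20.
Ben free: 09:00-14:45, 18:10-19:25.
Wendy free: 09:00-16:10.
Callum ∩ Beatriz: 09:35-16:15.
Callum ∩ Beatriz ∩ Elena: 09:35-16:10.
Callum ∩ Beatriz ∩ Elena ∩ Jamal: 09:35-14:05, 14:45-16:05.
Callum ∩ Beatriz ∩ Elena ∩ Jamal ∩ Ben: 09:35-14:05.
Callum ∩ Beatriz ∩ Elena ∩ Jamal ∩ Ben ∩ Wendy: 09:35-14:05.
Those are the intersection windows.
That's a single block of 270 minutes.

270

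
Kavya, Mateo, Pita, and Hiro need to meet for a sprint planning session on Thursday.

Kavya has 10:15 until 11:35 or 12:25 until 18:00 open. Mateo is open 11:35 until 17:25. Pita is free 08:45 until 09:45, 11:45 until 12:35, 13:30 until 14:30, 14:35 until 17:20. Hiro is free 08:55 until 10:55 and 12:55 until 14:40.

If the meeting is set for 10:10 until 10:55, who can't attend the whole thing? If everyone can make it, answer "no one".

Kavya, Mateo, Pita

Kavya: not fully free for 10:10-10:55. Mateo: not fully free for 10:10-10:55. Pita: not fully free for 10:10-10:55. Hiro: free for 10:10-10:55.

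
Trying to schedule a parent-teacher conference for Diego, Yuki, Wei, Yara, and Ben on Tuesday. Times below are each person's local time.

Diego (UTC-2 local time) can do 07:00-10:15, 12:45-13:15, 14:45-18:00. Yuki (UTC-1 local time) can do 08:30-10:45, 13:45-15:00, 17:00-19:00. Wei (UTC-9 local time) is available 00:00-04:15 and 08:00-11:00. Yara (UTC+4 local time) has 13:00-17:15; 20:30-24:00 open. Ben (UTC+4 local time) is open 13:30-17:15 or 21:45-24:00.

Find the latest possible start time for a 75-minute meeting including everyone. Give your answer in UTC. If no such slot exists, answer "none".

18:45

Diego in UTC: 09:00-12:15, 14:45-15:15, 16:45-20:00 (add 2h to convert from UTC-2).
Yuki in UTC: 09:30-11:45, 14:45-16:00, 18:00-20:00 (add 1h to convert from UTC-1).
Wei in UTC: 09:00-13:15, 17:00-20:00 (add 9h to convert from UTC-9).
Yara in UTC: 09:00-13:15, 16:30-20:00 (subtract 4h to convert from UTC+4).
Ben in UTC: 09:30-13:15, 17:45-20:00 (subtract 4h to convert from UTC+4).
Diego ∩ Yuki: 09:30-11:45, 14:45-15:15, 18:00-20:00.
Diego ∩ Yuki ∩ Wei: 09:30-11:45, 18:00-20:00.
Diego ∩ Yuki ∩ Wei ∩ Yara: 09:30-11:45, 18:00-20:00.
Diego ∩ Yuki ∩ Wei ∩ Yara ∩ Ben: 09:30-11:45, 18:00-20:00.
The last common window of at least 75 minutes is 18:00-20:00; a 75-minute meeting can start as late as 18:45 and still end by 20:00.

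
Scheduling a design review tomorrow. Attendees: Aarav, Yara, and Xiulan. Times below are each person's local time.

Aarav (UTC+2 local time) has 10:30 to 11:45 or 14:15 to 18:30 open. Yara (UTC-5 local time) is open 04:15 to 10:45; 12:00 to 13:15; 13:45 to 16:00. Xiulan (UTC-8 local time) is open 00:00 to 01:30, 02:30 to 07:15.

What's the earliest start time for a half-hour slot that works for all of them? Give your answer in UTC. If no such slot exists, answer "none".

12:15

Aarav in UTC: 08:30-09:45, 12:15-16:30 (subtract 2h to convert from UTC+2).
Yara in UTC: 09:15-15:45, 17:00-18:15, 18:45-21:00 (add 5h to convert from UTC-5).
Xiulan in UTC: 08:00-09:30, 10:30-15:15 (add 8h to convert from UTC-8).
Aarav ∩ Yara: 09:15-09:45, 12:15-15:45.
Aarav ∩ Yara ∩ Xiulan: 09:15-09:30, 12:15-15:15.
The first common window of at least 30 minutes is 12:15-15:15, so the earliest start is 12:15.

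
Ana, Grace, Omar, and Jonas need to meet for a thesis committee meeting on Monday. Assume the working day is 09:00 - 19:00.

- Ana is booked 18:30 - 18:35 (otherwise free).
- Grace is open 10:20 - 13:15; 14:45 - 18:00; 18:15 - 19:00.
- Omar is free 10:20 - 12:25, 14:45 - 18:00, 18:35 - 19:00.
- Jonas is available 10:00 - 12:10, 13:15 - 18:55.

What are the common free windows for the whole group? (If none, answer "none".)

10:20-12:10, 14:45-18:00, 18:35-18:55

Ana free: 09:00-18:30, 18:35-19:00 (invert busy blocks within the working day).
Grace free: 10:20-13:15, 14:45-18:00, 18:15-19:00.
Omar free: 10:20-12:25, 14:45-18:00, 18:35-19:00.
Jonas free: 10:00-12:10, 13:15-18:55.
Ana ∩ Grace: 10:20-13:15, 14:45-18:00, 18:15-18:30, 18:35-19:00.
Ana ∩ Grace ∩ Omar: 10:20-12:25, 14:45-18:00, 18:35-19:00.
Ana ∩ Grace ∩ Omar ∩ Jonas: 10:20-12:10, 14:45-18:00, 18:35-18:55.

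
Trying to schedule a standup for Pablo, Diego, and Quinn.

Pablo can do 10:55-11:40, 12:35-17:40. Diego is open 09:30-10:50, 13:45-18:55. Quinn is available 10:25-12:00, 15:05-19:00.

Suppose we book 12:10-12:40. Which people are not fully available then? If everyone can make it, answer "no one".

Diego, Pablo, Quinn

Pablo: not fully free for 12:10-12:40. Diego: not fully free for 12:10-12:40. Quinn: not fully free for 12:10-12:40.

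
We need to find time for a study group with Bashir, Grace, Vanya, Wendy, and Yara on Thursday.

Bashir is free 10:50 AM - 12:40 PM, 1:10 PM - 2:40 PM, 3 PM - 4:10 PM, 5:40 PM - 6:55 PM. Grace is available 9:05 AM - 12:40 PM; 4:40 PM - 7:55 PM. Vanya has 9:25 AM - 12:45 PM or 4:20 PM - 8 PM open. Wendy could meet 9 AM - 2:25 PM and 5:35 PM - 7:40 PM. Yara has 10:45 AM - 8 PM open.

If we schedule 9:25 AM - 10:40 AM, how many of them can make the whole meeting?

3

Grace, Vanya, and Wendy can make the full 09:25-10:40 slot — that's 3.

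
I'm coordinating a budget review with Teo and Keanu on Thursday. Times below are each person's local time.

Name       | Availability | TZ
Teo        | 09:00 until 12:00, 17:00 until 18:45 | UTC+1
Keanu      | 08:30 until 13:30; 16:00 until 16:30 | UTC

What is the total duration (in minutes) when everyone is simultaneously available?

Teo in UTC: 08:00-11:00, 16:00-17:45 (subtract 1h to convert from UTC+1).
Keanu in UTC: 08:30-13:30, 16:00-16:30.
Teo ∩ Keanu: 08:30-11:00, 16:00-16:30.
So the common availability across everyone is 08:30-11:00, 16:00-16:30.
Summing the common windows: 150 + 30 = 180 minutes.

180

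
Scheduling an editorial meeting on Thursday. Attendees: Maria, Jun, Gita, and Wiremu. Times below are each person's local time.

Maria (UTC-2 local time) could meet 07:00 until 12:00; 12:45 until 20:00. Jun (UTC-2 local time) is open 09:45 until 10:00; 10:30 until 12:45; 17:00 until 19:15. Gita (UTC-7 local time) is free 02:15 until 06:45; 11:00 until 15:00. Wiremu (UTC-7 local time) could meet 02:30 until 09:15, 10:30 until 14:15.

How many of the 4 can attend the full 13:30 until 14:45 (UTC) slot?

2

Maria in UTC: 09:00-14:00, 14:45-22:00 (add 2h to convert from UTC-2).
Jun in UTC: 11:45-12:00, 12:30-14:45, 19:00-21:15 (add 2h to convert from UTC-2).
Gita in UTC: 09:15-13:45, 18:00-22:00 (add 7h to convert from UTC-7).
Wiremu in UTC: 09:30-16:15, 17:30-21:15 (add 7h to convert from UTC-7).
Jun and Wiremu can make the full 13:30-14:45 slot — that's 2.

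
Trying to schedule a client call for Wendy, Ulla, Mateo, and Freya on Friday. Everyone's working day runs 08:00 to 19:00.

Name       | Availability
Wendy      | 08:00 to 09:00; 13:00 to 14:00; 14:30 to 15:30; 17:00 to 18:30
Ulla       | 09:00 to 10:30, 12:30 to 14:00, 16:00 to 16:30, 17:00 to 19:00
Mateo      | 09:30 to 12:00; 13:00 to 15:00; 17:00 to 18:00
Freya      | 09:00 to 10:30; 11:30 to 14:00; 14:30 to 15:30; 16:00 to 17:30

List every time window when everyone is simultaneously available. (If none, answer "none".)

13:00-14:00, 17:00-17:30

Wendy ∩ Ulla: 13:00-14:00, 17:00-18:30.
Wendy ∩ Ulla ∩ Mateo: 13:00-14:00, 17:00-18:00.
Wendy ∩ Ulla ∩ Mateo ∩ Freya: 13:00-14:00, 17:00-17:30.
Those are the intersection windows.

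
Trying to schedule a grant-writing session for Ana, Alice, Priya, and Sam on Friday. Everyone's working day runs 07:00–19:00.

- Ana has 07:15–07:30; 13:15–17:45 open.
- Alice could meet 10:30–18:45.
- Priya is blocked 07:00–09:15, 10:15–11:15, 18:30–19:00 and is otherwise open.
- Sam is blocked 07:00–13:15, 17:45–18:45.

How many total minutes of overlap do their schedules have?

270

Ana free: 07:15-07:30, 13:15-17:45.
Alice free: 10:30-18:45.
Priya free: 09:15-10:15, 11:15-18:30 (invert busy blocks within the working day).
Sam free: 13:15-17:45, 18:45-19:00 (invert busy blocks within the working day).
Ana ∩ Alice: 13:15-17:45.
Ana ∩ Alice ∩ Priya: 13:15-17:45.
Ana ∩ Alice ∩ Priya ∩ Sam: 13:15-17:45.
That's a single block of 270 minutes.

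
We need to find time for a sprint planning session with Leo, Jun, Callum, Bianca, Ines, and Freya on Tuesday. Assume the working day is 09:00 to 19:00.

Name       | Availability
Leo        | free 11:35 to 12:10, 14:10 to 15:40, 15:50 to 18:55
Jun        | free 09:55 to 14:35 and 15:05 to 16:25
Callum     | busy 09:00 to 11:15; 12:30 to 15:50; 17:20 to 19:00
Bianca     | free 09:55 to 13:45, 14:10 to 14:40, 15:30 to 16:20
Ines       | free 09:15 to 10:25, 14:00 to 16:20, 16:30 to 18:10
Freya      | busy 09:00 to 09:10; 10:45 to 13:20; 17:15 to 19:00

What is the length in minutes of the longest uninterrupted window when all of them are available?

30

Leo free: 11:35-12:10, 14:10-15:40, 15:50-18:55.
Jun free: 09:55-14:35, 15:05-16:25.
Callum free: 11:15-12:30, 15:50-17:20 (invert busy blocks within the working day).
Bianca free: 09:55-13:45, 14:10-14:40, 15:30-16:20.
Ines free: 09:15-10:25, 14:00-16:20, 16:30-18:10.
Freya free: 09:10-10:45, 13:20-17:15 (invert busy blocks within the working day).
Leo ∩ Jun: 11:35-12:10, 14:10-14:35, 15:05-15:40, 15:50-16:25.
Leo ∩ Jun ∩ Callum: 11:35-12:10, 15:50-16:25.
Leo ∩ Jun ∩ Callum ∩ Bianca: 11:35-12:10, 15:50-16:20.
Leo ∩ Jun ∩ Callum ∩ Bianca ∩ Ines: 15:50-16:20.
Leo ∩ Jun ∩ Callum ∩ Bianca ∩ Ines ∩ Freya: 15:50-16:20.
So the common availability across everyone is 15:50-16:20.
The longest is 15:50-16:20 at 30 minutes.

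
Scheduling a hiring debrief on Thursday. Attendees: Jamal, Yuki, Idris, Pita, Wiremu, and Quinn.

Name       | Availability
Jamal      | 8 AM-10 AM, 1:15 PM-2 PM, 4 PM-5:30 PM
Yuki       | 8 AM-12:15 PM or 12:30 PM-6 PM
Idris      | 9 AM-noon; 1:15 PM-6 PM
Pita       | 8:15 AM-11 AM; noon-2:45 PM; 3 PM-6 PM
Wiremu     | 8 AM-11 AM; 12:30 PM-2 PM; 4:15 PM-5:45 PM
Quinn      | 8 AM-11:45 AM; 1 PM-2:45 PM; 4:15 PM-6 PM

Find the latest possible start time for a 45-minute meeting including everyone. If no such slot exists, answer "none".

Jamal ∩ Yuki: 08:00-10:00, 13:15-14:00, 16:00-17:30.
Jamal ∩ Yuki ∩ Idris: 09:00-10:00, 13:15-14:00, 16:00-17:30.
Jamal ∩ Yuki ∩ Idris ∩ Pita: 09:00-10:00, 13:15-14:00, 16:00-17:30.
Jamal ∩ Yuki ∩ Idris ∩ Pita ∩ Wiremu: 09:00-10:00, 13:15-14:00, 16:15-17:30.
Jamal ∩ Yuki ∩ Idris ∩ Pita ∩ Wiremu ∩ Quinn: 09:00-10:00, 13:15-14:00, 16:15-17:30.
Those are the intersection windows.
The last common window of at least 45 minutes is 16:15-17:30; a 45-minute meeting can start as late as 16:45 and still end by 17:30.

16:45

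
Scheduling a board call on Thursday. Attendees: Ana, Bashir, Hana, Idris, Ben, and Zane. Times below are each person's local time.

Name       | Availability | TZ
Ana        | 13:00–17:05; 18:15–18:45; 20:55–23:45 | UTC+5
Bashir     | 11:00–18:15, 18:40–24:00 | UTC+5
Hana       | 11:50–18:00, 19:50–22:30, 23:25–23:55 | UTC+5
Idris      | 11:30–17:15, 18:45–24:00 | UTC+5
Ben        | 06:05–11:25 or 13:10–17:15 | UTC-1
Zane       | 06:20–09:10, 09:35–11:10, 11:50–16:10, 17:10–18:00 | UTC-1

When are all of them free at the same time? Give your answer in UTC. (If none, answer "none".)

08:00-10:10, 10:35-12:05, 15:55-17:10

Ana in UTC: 08:00-12:05, 13:15-13:45, 15:55-18:45 (subtract 5h to convert from UTC+5).
Bashir in UTC: 06:00-13:15, 13:40-19:00 (subtract 5h to convert from UTC+5).
Hana in UTC: 06:50-13:00, 14:50-17:30, 18:25-18:55 (subtract 5h to convert from UTC+5).
Idris in UTC: 06:30-12:15, 13:45-19:00 (subtract 5h to convert from UTC+5).
Ben in UTC: 07:05-12:25, 14:10-18:15 (add 1h to convert from UTC-1).
Zane in UTC: 07:20-10:10, 10:35-12:10, 12:50-17:10, 18:10-19:00 (add 1h to convert from UTC-1).
Ana ∩ Bashir: 08:00-12:05, 13:40-13:45, 15:55-18:45.
Ana ∩ Bashir ∩ Hana: 08:00-12:05, 15:55-17:30, 18:25-18:45.
Ana ∩ Bashir ∩ Hana ∩ Idris: 08:00-12:05, 15:55-17:30, 18:25-18:45.
Ana ∩ Bashir ∩ Hana ∩ Idris ∩ Ben: 08:00-12:05, 15:55-17:30.
Ana ∩ Bashir ∩ Hana ∩ Idris ∩ Ben ∩ Zane: 08:00-10:10, 10:35-12:05, 15:55-17:10.
So the common availability across everyone is 08:00-10:10, 10:35-12:05, 15:55-17:10.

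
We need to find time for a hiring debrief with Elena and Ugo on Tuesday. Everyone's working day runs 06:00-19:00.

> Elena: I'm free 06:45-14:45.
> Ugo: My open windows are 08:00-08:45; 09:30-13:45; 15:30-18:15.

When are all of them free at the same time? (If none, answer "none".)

Elena ∩ Ugo: 08:00-08:45, 09:30-13:45.

08:00-08:45, 09:30-13:45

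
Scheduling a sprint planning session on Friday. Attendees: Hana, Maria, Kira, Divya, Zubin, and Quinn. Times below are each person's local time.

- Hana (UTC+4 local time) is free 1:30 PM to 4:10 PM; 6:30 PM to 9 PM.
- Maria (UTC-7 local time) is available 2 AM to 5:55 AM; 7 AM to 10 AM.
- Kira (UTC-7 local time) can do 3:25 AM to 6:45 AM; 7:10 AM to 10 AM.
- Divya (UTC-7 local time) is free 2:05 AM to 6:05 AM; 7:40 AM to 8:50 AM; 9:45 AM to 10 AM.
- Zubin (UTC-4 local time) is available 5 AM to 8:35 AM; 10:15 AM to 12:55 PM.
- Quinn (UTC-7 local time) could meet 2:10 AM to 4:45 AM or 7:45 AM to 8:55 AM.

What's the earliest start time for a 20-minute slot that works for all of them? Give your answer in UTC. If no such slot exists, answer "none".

10:25

Hana in UTC: 09:30-12:10, 14:30-17:00 (subtract 4h to convert from UTC+4).
Maria in UTC: 09:00-12:55, 14:00-17:00 (add 7h to convert from UTC-7).
Kira in UTC: 10:25-13:45, 14:10-17:00 (add 7h to convert from UTC-7).
Divya in UTC: 09:05-13:05, 14:40-15:50, 16:45-17:00 (add 7h to convert from UTC-7).
Zubin in UTC: 09:00-12:35, 14:15-16:55 (add 4h to convert from UTC-4).
Quinn in UTC: 09:10-11:45, 14:45-15:55 (add 7h to convert from UTC-7).
Hana ∩ Maria: 09:30-12:10, 14:30-17:00.
Hana ∩ Maria ∩ Kira: 10:25-12:10, 14:30-17:00.
Hana ∩ Maria ∩ Kira ∩ Divya: 10:25-12:10, 14:40-15:50, 16:45-17:00.
Hana ∩ Maria ∩ Kira ∩ Divya ∩ Zubin: 10:25-12:10, 14:40-15:50, 16:45-16:55.
Hana ∩ Maria ∩ Kira ∩ Divya ∩ Zubin ∩ Quinn: 10:25-11:45, 14:45-15:50.
So the common availability across everyone is 10:25-11:45, 14:45-15:50.
The first common window of at least 20 minutes is 10:25-11:45, so the earliest start is 10:25.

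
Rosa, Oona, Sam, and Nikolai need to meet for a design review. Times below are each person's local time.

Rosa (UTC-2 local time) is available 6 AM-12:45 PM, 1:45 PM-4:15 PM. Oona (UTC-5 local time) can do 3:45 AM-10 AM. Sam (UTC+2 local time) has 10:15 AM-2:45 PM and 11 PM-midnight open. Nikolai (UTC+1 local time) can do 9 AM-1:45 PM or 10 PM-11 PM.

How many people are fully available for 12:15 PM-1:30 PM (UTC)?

Rosa in UTC: 08:00-14:45, 15:45-18:15 (add 2h to convert from UTC-2).
Oona in UTC: 08:45-15:00 (add 5h to convert from UTC-5).
Sam in UTC: 08:15-12:45, 21:00-22:00 (subtract 2h to convert from UTC+2).
Nikolai in UTC: 08:00-12:45, 21:00-22:00 (subtract 1h to convert from UTC+1).
Rosa and Oona can make the full 12:15-13:30 slot — that's 2.

2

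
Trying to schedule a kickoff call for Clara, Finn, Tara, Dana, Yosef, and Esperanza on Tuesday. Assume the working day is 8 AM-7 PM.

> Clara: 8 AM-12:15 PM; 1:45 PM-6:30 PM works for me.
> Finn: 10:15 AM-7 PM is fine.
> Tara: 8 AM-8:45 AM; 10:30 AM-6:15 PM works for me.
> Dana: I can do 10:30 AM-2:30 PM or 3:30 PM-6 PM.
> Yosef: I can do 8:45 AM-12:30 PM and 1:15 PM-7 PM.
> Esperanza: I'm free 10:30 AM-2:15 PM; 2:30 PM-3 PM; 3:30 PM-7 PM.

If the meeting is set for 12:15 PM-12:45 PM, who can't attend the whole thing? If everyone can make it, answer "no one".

Clara: not fully free for 12:15-12:45. Finn: free for 12:15-12:45. Tara: free for 12:15-12:45. Dana: free for 12:15-12:45. Yosef: not fully free for 12:15-12:45. Esperanza: free for 12:15-12:45.

Clara, Yosef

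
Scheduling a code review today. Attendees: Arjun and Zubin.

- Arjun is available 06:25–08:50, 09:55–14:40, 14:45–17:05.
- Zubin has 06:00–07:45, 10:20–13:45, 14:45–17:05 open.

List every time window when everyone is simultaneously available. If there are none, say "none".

Arjun ∩ Zubin: 06:25-07:45, 10:20-13:45, 14:45-17:05.

06:25-07:45, 10:20-13:45, 14:45-17:05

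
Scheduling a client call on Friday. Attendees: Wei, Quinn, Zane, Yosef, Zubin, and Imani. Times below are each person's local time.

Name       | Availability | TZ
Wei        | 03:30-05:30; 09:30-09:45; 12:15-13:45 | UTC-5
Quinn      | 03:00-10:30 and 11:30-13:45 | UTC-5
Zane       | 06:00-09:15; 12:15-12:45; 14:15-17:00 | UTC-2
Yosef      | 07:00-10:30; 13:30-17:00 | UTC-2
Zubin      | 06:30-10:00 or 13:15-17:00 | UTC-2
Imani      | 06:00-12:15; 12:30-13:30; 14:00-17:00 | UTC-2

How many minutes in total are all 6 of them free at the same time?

Wei in UTC: 08:30-10:30, 14:30-14:45, 17:15-18:45 (add 5h to convert from UTC-5).
Quinn in UTC: 08:00-15:30, 16:30-18:45 (add 5h to convert from UTC-5).
Zane in UTC: 08:00-11:15, 14:15-14:45, 16:15-19:00 (add 2h to convert from UTC-2).
Yosef in UTC: 09:00-12:30, 15:30-19:00 (add 2h to convert from UTC-2).
Zubin in UTC: 08:30-12:00, 15:15-19:00 (add 2h to convert from UTC-2).
Imani in UTC: 08:00-14:15, 14:30-15:30, 16:00-19:00 (add 2h to convert from UTC-2).
Wei ∩ Quinn: 08:30-10:30, 14:30-14:45, 17:15-18:45.
Wei ∩ Quinn ∩ Zane: 08:30-10:30, 14:30-14:45, 17:15-18:45.
Wei ∩ Quinn ∩ Zane ∩ Yosef: 09:00-10:30, 17:15-18:45.
Wei ∩ Quinn ∩ Zane ∩ Yosef ∩ Zubin: 09:00-10:30, 17:15-18:45.
Wei ∩ Quinn ∩ Zane ∩ Yosef ∩ Zubin ∩ Imani: 09:00-10:30, 17:15-18:45.
Summing the common windows: 90 + 90 = 180 minutes.

180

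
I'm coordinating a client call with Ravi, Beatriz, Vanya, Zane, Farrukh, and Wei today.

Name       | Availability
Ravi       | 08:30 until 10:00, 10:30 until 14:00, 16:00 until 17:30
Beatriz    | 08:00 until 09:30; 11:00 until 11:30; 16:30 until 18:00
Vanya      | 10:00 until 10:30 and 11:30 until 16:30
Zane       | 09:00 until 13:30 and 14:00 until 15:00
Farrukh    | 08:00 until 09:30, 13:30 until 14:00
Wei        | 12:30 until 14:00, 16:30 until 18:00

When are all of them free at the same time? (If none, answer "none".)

Ravi ∩ Beatriz: 08:30-09:30, 11:00-11:30, 16:30-17:30.
Ravi ∩ Beatriz ∩ Vanya: ∅.
Ravi ∩ Beatriz ∩ Vanya ∩ Zane: ∅.
Ravi ∩ Beatriz ∩ Vanya ∩ Zane ∩ Farrukh: ∅.
Ravi ∩ Beatriz ∩ Vanya ∩ Zane ∩ Farrukh ∩ Wei: ∅.
There is no time when everyone is free.

none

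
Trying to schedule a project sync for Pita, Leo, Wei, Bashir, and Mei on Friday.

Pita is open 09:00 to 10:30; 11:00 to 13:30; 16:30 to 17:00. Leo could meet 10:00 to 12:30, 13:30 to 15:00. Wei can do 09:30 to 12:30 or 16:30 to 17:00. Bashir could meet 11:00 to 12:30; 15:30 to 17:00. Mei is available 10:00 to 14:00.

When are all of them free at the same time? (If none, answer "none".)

11:00-12:30

Pita ∩ Leo: 10:00-10:30, 11:00-12:30.
Pita ∩ Leo ∩ Wei: 10:00-10:30, 11:00-12:30.
Pita ∩ Leo ∩ Wei ∩ Bashir: 11:00-12:30.
Pita ∩ Leo ∩ Wei ∩ Bashir ∩ Mei: 11:00-12:30.
So the common availability across everyone is 11:00-12:30.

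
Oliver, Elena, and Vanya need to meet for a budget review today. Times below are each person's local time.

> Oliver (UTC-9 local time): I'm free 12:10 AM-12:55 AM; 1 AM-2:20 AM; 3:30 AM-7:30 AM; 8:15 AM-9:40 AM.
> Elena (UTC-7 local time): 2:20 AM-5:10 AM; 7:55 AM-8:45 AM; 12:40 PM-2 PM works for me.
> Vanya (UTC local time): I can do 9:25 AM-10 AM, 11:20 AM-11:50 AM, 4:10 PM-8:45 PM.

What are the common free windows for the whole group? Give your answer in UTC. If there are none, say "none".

Oliver in UTC: 09:10-09:55, 10:00-11:20, 12:30-16:30, 17:15-18:40 (add 9h to convert from UTC-9).
Elena in UTC: 09:20-12:10, 14:55-15:45, 19:40-21:00 (add 7h to convert from UTC-7).
Vanya in UTC: 09:25-10:00, 11:20-11:50, 16:10-20:45.
Oliver ∩ Elena: 09:20-09:55, 10:00-11:20, 14:55-15:45.
Oliver ∩ Elena ∩ Vanya: 09:25-09:55.
Those are the intersection windows.

09:25-09:55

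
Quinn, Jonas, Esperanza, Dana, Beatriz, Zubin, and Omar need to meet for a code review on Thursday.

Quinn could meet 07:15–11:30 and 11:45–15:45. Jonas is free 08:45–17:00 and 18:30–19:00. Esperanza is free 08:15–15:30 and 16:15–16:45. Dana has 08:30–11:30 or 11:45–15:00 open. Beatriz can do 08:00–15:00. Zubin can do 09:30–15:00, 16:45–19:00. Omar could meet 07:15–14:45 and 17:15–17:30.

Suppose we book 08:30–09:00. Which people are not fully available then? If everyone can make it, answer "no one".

Quinn: free for 08:30-09:00. Jonas: not fully free for 08:30-09:00. Esperanza: free for 08:30-09:00. Dana: free for 08:30-09:00. Beatriz: free for 08:30-09:00. Zubin: not fully free for 08:30-09:00. Omar: free for 08:30-09:00.

Jonas, Zubin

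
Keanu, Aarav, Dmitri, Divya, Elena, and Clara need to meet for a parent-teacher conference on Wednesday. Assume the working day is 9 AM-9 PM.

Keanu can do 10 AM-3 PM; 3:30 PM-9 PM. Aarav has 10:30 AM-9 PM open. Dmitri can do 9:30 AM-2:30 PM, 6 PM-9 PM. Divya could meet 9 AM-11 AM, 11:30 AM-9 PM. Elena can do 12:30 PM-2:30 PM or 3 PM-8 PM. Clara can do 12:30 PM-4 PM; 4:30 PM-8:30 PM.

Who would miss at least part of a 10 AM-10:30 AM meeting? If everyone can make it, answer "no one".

Aarav, Clara, Elena

Keanu: free for 10:00-10:30. Aarav: not fully free for 10:00-10:30. Dmitri: free for 10:00-10:30. Divya: free for 10:00-10:30. Elena: not fully free for 10:00-10:30. Clara: not fully free for 10:00-10:30.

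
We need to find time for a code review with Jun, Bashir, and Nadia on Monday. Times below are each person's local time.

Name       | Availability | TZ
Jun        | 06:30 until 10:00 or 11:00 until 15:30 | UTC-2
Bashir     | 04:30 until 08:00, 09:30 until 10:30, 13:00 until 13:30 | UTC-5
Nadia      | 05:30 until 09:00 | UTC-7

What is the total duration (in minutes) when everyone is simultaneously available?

Jun in UTC: 08:30-12:00, 13:00-17:30 (add 2h to convert from UTC-2).
Bashir in UTC: 09:30-13:00, 14:30-15:30, 18:00-18:30 (add 5h to convert from UTC-5).
Nadia in UTC: 12:30-16:00 (add 7h to convert from UTC-7).
Jun ∩ Bashir: 09:30-12:00, 14:30-15:30.
Jun ∩ Bashir ∩ Nadia: 14:30-15:30.
That's a single block of 60 minutes.

60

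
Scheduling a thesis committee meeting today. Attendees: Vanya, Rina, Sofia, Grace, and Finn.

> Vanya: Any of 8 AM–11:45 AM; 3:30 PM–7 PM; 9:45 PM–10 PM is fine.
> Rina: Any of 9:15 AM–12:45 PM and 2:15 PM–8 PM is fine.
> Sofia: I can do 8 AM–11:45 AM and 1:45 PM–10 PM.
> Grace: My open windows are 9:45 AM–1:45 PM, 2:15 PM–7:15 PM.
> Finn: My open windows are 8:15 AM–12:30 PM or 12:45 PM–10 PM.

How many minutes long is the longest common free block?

210

Vanya ∩ Rina: 09:15-11:45, 15:30-19:00.
Vanya ∩ Rina ∩ Sofia: 09:15-11:45, 15:30-19:00.
Vanya ∩ Rina ∩ Sofia ∩ Grace: 09:45-11:45, 15:30-19:00.
Vanya ∩ Rina ∩ Sofia ∩ Grace ∩ Finn: 09:45-11:45, 15:30-19:00.
So the common availability across everyone is 09:45-11:45, 15:30-19:00.
The longest is 15:30-19:00 at 210 minutes.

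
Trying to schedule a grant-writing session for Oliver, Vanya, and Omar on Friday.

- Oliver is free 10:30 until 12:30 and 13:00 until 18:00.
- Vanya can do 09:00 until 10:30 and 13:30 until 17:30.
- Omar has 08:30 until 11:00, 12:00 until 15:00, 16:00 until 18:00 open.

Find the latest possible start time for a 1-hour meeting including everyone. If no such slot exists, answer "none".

Oliver ∩ Vanya: 13:30-17:30.
Oliver ∩ Vanya ∩ Omar: 13:30-15:00, 16:00-17:30.
Those are the intersection windows.
The last common window of at least 60 minutes is 16:00-17:30; a 60-minute meeting can start as late as 16:30 and still end by 17:30.

16:30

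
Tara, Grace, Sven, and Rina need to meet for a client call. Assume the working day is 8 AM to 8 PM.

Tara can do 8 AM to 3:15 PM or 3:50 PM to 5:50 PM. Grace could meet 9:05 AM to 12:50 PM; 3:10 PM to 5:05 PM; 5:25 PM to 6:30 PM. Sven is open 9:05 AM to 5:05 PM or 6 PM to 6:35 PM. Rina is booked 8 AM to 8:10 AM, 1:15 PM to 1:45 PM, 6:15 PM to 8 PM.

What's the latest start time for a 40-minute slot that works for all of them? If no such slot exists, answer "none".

16:25

Tara free: 08:00-15:15, 15:50-17:50.
Grace free: 09:05-12:50, 15:10-17:05, 17:25-18:30.
Sven free: 09:05-17:05, 18:00-18:35.
Rina free: 08:10-13:15, 13:45-18:15 (invert busy blocks within the working day).
Tara ∩ Grace: 09:05-12:50, 15:10-15:15, 15:50-17:05, 17:25-17:50.
Tara ∩ Grace ∩ Sven: 09:05-12:50, 15:10-15:15, 15:50-17:05.
Tara ∩ Grace ∩ Sven ∩ Rina: 09:05-12:50, 15:10-15:15, 15:50-17:05.
Those are the intersection windows.
The last common window of at least 40 minutes is 15:50-17:05; a 40-minute meeting can start as late as 16:25 and still end by 17:05.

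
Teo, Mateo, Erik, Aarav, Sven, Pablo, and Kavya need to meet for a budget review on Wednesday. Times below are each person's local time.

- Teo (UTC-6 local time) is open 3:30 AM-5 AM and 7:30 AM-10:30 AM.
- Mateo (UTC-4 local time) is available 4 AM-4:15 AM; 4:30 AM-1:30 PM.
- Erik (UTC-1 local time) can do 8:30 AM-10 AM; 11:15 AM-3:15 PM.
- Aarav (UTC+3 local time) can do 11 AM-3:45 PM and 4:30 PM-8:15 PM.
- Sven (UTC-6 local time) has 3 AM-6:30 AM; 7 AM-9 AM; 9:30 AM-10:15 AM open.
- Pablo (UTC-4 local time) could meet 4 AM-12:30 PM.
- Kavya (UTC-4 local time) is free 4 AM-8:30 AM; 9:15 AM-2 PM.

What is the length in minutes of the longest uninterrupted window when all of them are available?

Teo in UTC: 09:30-11:00, 13:30-16:30 (add 6h to convert from UTC-6).
Mateo in UTC: 08:00-08:15, 08:30-17:30 (add 4h to convert from UTC-4).
Erik in UTC: 09:30-11:00, 12:15-16:15 (add 1h to convert from UTC-1).
Aarav in UTC: 08:00-12:45, 13:30-17:15 (subtract 3h to convert from UTC+3).
Sven in UTC: 09:00-12:30, 13:00-15:00, 15:30-16:15 (add 6h to convert from UTC-6).
Pablo in UTC: 08:00-16:30 (add 4h to convert from UTC-4).
Kavya in UTC: 08:00-12:30, 13:15-18:00 (add 4h to convert from UTC-4).
Teo ∩ Mateo: 09:30-11:00, 13:30-16:30.
Teo ∩ Mateo ∩ Erik: 09:30-11:00, 13:30-16:15.
Teo ∩ Mateo ∩ Erik ∩ Aarav: 09:30-11:00, 13:30-16:15.
Teo ∩ Mateo ∩ Erik ∩ Aarav ∩ Sven: 09:30-11:00, 13:30-15:00, 15:30-16:15.
Teo ∩ Mateo ∩ Erik ∩ Aarav ∩ Sven ∩ Pablo: 09:30-11:00, 13:30-15:00, 15:30-16:15.
Teo ∩ Mateo ∩ Erik ∩ Aarav ∩ Sven ∩ Pablo ∩ Kavya: 09:30-11:00, 13:30-15:00, 15:30-16:15.
The longest is 09:30-11:00 at 90 minutes.

90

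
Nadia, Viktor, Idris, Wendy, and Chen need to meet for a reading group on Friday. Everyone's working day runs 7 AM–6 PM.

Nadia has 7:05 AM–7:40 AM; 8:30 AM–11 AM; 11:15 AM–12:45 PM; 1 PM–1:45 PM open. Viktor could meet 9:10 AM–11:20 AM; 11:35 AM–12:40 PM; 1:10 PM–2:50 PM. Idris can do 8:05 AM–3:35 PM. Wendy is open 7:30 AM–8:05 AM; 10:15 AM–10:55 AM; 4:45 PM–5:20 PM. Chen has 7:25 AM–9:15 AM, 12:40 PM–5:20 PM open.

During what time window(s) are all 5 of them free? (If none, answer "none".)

none

Nadia ∩ Viktor: 09:10-11:00, 11:15-11:20, 11:35-12:40, 13:10-13:45.
Nadia ∩ Viktor ∩ Idris: 09:10-11:00, 11:15-11:20, 11:35-12:40, 13:10-13:45.
Nadia ∩ Viktor ∩ Idris ∩ Wendy: 10:15-10:55.
Nadia ∩ Viktor ∩ Idris ∩ Wendy ∩ Chen: ∅.
There is no time when everyone is free.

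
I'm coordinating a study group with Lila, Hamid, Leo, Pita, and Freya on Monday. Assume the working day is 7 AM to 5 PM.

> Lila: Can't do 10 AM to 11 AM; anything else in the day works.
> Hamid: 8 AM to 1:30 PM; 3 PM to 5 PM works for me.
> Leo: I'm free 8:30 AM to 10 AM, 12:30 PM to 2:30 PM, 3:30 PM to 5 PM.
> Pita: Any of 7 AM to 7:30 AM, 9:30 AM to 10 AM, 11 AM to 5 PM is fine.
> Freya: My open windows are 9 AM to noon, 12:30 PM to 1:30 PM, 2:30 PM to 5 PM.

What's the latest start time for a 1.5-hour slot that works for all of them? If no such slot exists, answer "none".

15:30

Lila free: 07:00-10:00, 11:00-17:00 (invert busy blocks within the working day).
Hamid free: 08:00-13:30, 15:00-17:00.
Leo free: 08:30-10:00, 12:30-14:30, 15:30-17:00.
Pita free: 07:00-07:30, 09:30-10:00, 11:00-17:00.
Freya free: 09:00-12:00, 12:30-13:30, 14:30-17:00.
Lila ∩ Hamid: 08:00-10:00, 11:00-13:30, 15:00-17:00.
Lila ∩ Hamid ∩ Leo: 08:30-10:00, 12:30-13:30, 15:30-17:00.
Lila ∩ Hamid ∩ Leo ∩ Pita: 09:30-10:00, 12:30-13:30, 15:30-17:00.
Lila ∩ Hamid ∩ Leo ∩ Pita ∩ Freya: 09:30-10:00, 12:30-13:30, 15:30-17:00.
The last common window of at least 90 minutes is 15:30-17:00; a 90-minute meeting can start as late as 15:30 and still end by 17:00.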